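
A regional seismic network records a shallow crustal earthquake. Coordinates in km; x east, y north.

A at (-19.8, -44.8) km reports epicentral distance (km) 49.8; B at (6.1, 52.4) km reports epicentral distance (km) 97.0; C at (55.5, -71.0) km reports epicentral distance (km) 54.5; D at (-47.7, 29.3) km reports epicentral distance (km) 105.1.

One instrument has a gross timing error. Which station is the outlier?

Solve using three stations at a time. Using A, B, D (subtract circle equations pairwise → linear system) gives (x, y) ≈ (29.8, -41.6).
Distances from that point to each station vs reported:
  A: calculated 49.7 vs reported 49.8 → residual 0.1 km
  B: calculated 97.0 vs reported 97.0 → residual 0.0 km
  C: calculated 39.0 vs reported 54.5 → residual 15.5 km
  D: calculated 105.1 vs reported 105.1 → residual 0.0 km
A, B, D are mutually consistent (residuals ≈ 0); C is off by 15.5 km.

C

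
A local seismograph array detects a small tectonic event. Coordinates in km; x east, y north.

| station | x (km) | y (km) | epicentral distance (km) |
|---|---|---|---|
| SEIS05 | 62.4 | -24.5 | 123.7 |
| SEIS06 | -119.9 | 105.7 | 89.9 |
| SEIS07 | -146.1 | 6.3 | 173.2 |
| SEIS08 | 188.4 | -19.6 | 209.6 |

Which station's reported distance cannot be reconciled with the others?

SEIS06

Solve using three stations at a time. Using SEIS05, SEIS07, SEIS08 (subtract circle equations pairwise → linear system) gives (x, y) ≈ (7.6, 86.8).
Distances from that point to each station vs reported:
  SEIS05: calculated 124.0 vs reported 123.7 → residual 0.3 km
  SEIS06: calculated 128.9 vs reported 89.9 → residual 39.0 km
  SEIS07: calculated 173.5 vs reported 173.2 → residual 0.3 km
  SEIS08: calculated 209.8 vs reported 209.6 → residual 0.2 km
SEIS05, SEIS07, SEIS08 are mutually consistent (residuals ≈ 0); SEIS06 is off by 39.0 km.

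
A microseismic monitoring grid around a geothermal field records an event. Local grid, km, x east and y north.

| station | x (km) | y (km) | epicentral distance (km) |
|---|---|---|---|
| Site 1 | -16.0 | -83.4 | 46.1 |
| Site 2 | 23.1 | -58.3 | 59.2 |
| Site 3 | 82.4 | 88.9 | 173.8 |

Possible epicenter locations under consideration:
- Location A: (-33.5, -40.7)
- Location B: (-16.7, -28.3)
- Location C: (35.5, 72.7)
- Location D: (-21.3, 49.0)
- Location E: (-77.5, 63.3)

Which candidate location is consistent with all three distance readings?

For each candidate, compare |candidate − station| to the reported distance:
Location A: residuals Site 1 0.0, Site 2 0.1, Site 3 0.1 → max 0.1 km
Location B: residuals Site 1 9.0, Site 2 9.4, Site 3 20.3 → max 20.3 km
Location C: residuals Site 1 118.3, Site 2 72.4, Site 3 124.2 → max 124.2 km
Location D: residuals Site 1 86.4, Site 2 56.9, Site 3 62.7 → max 86.4 km
Location E: residuals Site 1 113.0, Site 2 98.6, Site 3 11.9 → max 113.0 km
Only Location A has all residuals ≈ 0.

Location A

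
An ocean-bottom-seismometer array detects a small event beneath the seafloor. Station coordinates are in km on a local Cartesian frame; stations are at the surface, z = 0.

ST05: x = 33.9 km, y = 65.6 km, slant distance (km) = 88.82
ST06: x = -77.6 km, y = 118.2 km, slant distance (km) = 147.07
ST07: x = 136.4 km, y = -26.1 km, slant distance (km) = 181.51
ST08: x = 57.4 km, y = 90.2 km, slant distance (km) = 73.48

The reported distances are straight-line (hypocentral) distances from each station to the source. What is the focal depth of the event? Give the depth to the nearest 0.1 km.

Each station gives a sphere (x−x_i)² + (y−y_i)² + z² = d_i² (stations at z=0).
Subtracting the ST05 sphere from ST06 and ST07: z² cancels, leaving linear equations in x and y:
-223.0 x + 105.2 y = 799.84
205.0 x − 183.4 y = -11223.29
Solving: x ≈ 53.486, y ≈ 120.981 km (keep extra digits for the depth step; rounded: 53.5, 121.0).
Then from the ST05 sphere: z² = 88.82² − (x − 33.9)² − (y − 65.6)² with x = 53.486, y = 120.981, so z ≈ 66.621 ≈ 66.6 km.

z ≈ 66.6 km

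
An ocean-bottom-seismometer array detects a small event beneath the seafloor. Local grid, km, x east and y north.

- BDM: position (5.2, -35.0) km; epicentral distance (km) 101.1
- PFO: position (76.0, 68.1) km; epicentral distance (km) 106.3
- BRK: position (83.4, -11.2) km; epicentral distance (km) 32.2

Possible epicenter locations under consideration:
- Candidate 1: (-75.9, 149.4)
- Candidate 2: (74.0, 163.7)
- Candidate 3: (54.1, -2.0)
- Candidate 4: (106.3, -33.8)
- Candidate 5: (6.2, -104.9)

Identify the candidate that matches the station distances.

Candidate 4

For each candidate, compare |candidate − station| to the reported distance:
Candidate 1: residuals BDM 100.3, PFO 66.0, BRK 194.0 → max 194.0 km
Candidate 2: residuals BDM 109.2, PFO 10.7, BRK 143.0 → max 143.0 km
Candidate 3: residuals BDM 42.1, PFO 32.9, BRK 1.5 → max 42.1 km
Candidate 4: residuals BDM 0.0, PFO 0.0, BRK 0.0 → max 0.0 km
Candidate 5: residuals BDM 31.2, PFO 80.3, BRK 89.2 → max 89.2 km
Only Candidate 4 has all residuals ≈ 0.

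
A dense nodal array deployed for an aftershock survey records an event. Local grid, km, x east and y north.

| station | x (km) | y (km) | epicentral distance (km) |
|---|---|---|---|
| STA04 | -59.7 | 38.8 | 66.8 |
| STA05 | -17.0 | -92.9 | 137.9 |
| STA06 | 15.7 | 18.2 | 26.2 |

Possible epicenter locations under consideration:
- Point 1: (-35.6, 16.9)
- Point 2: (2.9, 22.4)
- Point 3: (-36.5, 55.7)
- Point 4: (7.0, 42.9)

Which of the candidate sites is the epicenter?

For each candidate, compare |candidate − station| to the reported distance:
Point 1: residuals STA04 34.2, STA05 26.5, STA06 25.1 → max 34.2 km
Point 2: residuals STA04 2.1, STA05 20.9, STA06 12.7 → max 20.9 km
Point 3: residuals STA04 38.1, STA05 12.0, STA06 38.1 → max 38.1 km
Point 4: residuals STA04 0.0, STA05 0.0, STA06 0.0 → max 0.0 km
Only Point 4 has all residuals ≈ 0.

Point 4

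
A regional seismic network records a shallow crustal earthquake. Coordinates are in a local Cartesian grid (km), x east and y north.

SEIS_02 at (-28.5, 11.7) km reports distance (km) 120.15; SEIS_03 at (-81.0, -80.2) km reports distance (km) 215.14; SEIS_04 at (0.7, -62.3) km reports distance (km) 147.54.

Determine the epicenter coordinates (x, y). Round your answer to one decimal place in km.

Circle about each station: (x + 28.5)² + (y − 11.7)² = 120.15²; (x + 81.0)² + (y + 80.2)² = 215.14²; (x − 0.7)² + (y + 62.3)² = 147.54².
Subtracting the SEIS_02 equation from the SEIS_03 and SEIS_04 equations removes the quadratic terms:
-105.0 x − 183.8 y = -19805.30
58.4 x − 148.0 y = -4399.39
Solving the 2×2 system: x ≈ 80.8, y ≈ 61.6 km.
Check against SEIS_02 (with the unrounded x, y): √((x + 28.5)²+(y − 11.7)²) = 120.14 ≈ 120.15 km. ✓

(80.8, 61.6)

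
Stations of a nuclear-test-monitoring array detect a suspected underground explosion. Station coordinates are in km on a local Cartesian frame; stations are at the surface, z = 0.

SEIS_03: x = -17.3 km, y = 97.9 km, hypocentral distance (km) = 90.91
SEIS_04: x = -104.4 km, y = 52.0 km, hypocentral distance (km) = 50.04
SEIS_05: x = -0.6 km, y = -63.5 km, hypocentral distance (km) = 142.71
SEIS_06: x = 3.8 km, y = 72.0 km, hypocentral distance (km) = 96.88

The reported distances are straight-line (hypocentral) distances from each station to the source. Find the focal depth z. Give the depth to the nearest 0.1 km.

z ≈ 43.1 km

Each station gives a sphere (x−x_i)² + (y−y_i)² + z² = d_i² (stations at z=0).
Subtracting the SEIS_03 sphere from SEIS_04 and SEIS_05: z² cancels, leaving linear equations in x and y:
-174.2 x − 91.8 y = 9480.29
33.4 x − 322.8 y = -17952.61
Solving: x ≈ -79.401, y ≈ 47.400 km (keep extra digits for the depth step; rounded: -79.4, 47.4).
Then from the SEIS_03 sphere: z² = 90.91² − (x + 17.3)² − (y − 97.9)² with x = -79.401, y = 47.400, so z ≈ 43.103 ≈ 43.1 km.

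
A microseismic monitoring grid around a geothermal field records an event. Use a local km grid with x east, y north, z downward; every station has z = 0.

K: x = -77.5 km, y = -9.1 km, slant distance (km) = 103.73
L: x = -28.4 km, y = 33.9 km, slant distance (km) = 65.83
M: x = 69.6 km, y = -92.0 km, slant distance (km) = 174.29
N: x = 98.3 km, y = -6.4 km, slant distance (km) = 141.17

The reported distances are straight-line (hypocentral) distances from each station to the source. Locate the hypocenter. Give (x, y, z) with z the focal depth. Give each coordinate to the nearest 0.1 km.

Each station gives a sphere (x−x_i)² + (y−y_i)² + z² = d_i² (stations at z=0).
Subtracting the K sphere from L and M: z² cancels, leaving linear equations in x and y:
98.2 x + 86.0 y = 2293.03
294.2 x − 165.8 y = -12397.99
Solving: x ≈ -16.498, y ≈ 45.502 km (keep extra digits for the depth step; rounded: -16.5, 45.5).
Then from the K sphere: z² = 103.73² − (x + 77.5)² − (y + 9.1)² with x = -16.498, y = 45.502, so z ≈ 63.697 ≈ 63.7 km.

x ≈ -16.5 km, y ≈ 45.5 km, depth ≈ 63.7 km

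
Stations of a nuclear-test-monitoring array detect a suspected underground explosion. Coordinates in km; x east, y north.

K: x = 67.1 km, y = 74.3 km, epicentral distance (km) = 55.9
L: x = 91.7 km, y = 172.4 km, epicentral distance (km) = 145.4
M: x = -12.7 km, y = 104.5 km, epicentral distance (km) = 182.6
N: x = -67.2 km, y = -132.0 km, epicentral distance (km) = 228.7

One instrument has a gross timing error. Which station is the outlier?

Solve using three stations at a time. Using K, L, N (subtract circle equations pairwise → linear system) gives (x, y) ≈ (97.1, 27.1).
Distances from that point to each station vs reported:
  K: calculated 56.0 vs reported 55.9 → residual 0.1 km
  L: calculated 145.4 vs reported 145.4 → residual 0.0 km
  M: calculated 134.4 vs reported 182.6 → residual 48.2 km
  N: calculated 228.7 vs reported 228.7 → residual 0.0 km
K, L, N are mutually consistent (residuals ≈ 0); M is off by 48.2 km.

M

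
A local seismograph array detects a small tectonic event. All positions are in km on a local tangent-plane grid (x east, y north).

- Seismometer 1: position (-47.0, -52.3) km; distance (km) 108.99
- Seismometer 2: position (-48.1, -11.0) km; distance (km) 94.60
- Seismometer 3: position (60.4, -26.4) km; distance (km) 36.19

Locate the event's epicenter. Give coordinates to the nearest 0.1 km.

(44.9, 6.3)

Circle about each station: (x + 47.0)² + (y + 52.3)² = 108.99²; (x + 48.1)² + (y + 11.0)² = 94.60²; (x − 60.4)² + (y + 26.4)² = 36.19².
Subtracting the Seismometer 1 equation from the Seismometer 2 and Seismometer 3 equations removes the quadratic terms:
-2.2 x + 82.6 y = 419.98
214.8 x + 51.8 y = 9969.93
Solving the 2×2 system: x ≈ 44.9, y ≈ 6.3 km.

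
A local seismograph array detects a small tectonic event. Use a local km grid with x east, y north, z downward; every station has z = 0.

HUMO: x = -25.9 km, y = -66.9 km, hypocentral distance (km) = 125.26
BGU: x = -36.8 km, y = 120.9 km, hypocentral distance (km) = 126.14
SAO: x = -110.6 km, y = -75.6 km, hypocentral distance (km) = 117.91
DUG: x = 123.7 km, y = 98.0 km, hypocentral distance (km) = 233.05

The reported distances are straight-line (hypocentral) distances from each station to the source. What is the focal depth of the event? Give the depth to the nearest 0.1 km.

Each station gives a sphere (x−x_i)² + (y−y_i)² + z² = d_i² (stations at z=0).
Subtracting the HUMO sphere from BGU and SAO: z² cancels, leaving linear equations in x and y:
-21.8 x + 375.6 y = 10603.40
-169.4 x − 17.4 y = 14588.60
Solving: x ≈ -88.491, y ≈ 23.094 km (keep extra digits for the depth step; rounded: -88.5, 23.1).
Then from the HUMO sphere: z² = 125.26² − (x + 25.9)² − (y + 66.9)² with x = -88.491, y = 23.094, so z ≈ 60.610 ≈ 60.6 km.
Check against DUG (with the unrounded solution): distance 233.04 ≈ 233.05 km. ✓

60.6 km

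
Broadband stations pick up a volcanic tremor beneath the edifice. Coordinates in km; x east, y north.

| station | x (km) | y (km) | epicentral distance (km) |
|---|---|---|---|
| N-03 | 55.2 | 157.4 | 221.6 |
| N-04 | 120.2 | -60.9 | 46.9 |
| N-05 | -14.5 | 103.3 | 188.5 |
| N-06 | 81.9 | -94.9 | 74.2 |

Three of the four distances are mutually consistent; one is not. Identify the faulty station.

N-06

Solve using three stations at a time. Using N-03, N-04, N-05 (subtract circle equations pairwise → linear system) gives (x, y) ≈ (73.4, -63.4).
Distances from that point to each station vs reported:
  N-03: calculated 221.6 vs reported 221.6 → residual 0.0 km
  N-04: calculated 46.9 vs reported 46.9 → residual 0.0 km
  N-05: calculated 188.5 vs reported 188.5 → residual 0.0 km
  N-06: calculated 32.6 vs reported 74.2 → residual 41.6 km
N-03, N-04, N-05 are mutually consistent (residuals ≈ 0); N-06 is off by 41.6 km.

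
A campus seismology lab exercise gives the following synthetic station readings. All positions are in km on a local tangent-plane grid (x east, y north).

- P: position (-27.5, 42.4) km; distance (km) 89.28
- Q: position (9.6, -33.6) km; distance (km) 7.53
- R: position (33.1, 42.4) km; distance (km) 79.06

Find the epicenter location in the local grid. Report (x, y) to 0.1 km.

Circle about each station: (x + 27.5)² + (y − 42.4)² = 89.28²; (x − 9.6)² + (y + 33.6)² = 7.53²; (x − 33.1)² + (y − 42.4)² = 79.06².
Subtracting the P equation from the Q and R equations removes the quadratic terms:
74.2 x − 152.0 y = 6581.33
121.2 x + 0.0 y = 2059.79
Solving the 2×2 system: x ≈ 17.0, y ≈ -35.0 km.
Check against P (with the unrounded x, y): √((x + 27.5)²+(y − 42.4)²) = 89.28 ≈ 89.28 km. ✓

(17.0, -35.0)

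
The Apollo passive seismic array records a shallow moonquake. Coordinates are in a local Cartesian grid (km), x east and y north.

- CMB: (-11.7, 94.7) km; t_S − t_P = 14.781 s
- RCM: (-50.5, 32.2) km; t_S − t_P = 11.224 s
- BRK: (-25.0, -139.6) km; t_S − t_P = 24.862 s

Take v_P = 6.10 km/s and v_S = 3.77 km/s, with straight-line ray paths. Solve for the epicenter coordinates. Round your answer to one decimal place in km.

Distance from S−P lag: d = Δt · v_P v_S / (v_P − v_S) = Δt · (6.10·3.77)/(6.10−3.77) ≈ 9.8700·Δt.
So d_CMB = 145.89, d_RCM = 110.78, d_BRK = 245.39 km.
Circle about each station: (x + 11.7)² + (y − 94.7)² = 145.89²; (x + 50.5)² + (y − 32.2)² = 110.78²; (x + 25.0)² + (y + 139.6)² = 245.39².
Subtracting the CMB equation from the RCM and BRK equations removes the quadratic terms:
-77.6 x − 125.0 y = 3493.79
-26.6 x − 468.6 y = -27924.18
Solving the 2×2 system: x ≈ -155.2, y ≈ 68.4 km.
Check against CMB (with the unrounded x, y): √((x + 11.7)²+(y − 94.7)²) = 145.89 ≈ 145.89 km. ✓

x ≈ -155.2 km, y ≈ 68.4 km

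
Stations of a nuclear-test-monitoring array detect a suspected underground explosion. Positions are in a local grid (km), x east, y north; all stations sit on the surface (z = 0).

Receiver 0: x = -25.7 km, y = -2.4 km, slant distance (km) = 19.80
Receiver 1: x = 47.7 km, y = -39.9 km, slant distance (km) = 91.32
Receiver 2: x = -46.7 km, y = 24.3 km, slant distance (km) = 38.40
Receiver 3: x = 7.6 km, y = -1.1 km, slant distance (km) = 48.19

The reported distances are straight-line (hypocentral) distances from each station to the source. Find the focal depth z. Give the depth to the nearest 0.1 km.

13.5 km

Each station gives a sphere (x−x_i)² + (y−y_i)² + z² = d_i² (stations at z=0).
Subtracting the Receiver 0 sphere from Receiver 1 and Receiver 2: z² cancels, leaving linear equations in x and y:
146.8 x − 75.0 y = -4746.25
-42.0 x + 53.4 y = 1022.61
Solving: x ≈ -37.695, y ≈ -10.497 km (keep extra digits for the depth step; rounded: -37.7, -10.5).
Then from the Receiver 0 sphere: z² = 19.80² − (x + 25.7)² − (y + 2.4)² with x = -37.695, y = -10.497, so z ≈ 13.513 ≈ 13.5 km.
Check against Receiver 3 (with the unrounded solution): distance 48.19 ≈ 48.19 km. ✓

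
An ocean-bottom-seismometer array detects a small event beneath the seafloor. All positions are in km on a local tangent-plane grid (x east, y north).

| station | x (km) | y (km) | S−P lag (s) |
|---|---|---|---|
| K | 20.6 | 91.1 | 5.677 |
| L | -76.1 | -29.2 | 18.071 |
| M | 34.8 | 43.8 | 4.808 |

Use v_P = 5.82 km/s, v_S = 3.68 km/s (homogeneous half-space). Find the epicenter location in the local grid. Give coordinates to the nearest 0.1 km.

x ≈ 74.0 km, y ≈ 71.7 km

Distance from S−P lag: d = Δt · v_P v_S / (v_P − v_S) = Δt · (5.82·3.68)/(5.82−3.68) ≈ 10.0082·Δt.
So d_K = 56.82, d_L = 180.86, d_M = 48.12 km.
Circle about each station: (x − 20.6)² + (y − 91.1)² = 56.82²; (x + 76.1)² + (y + 29.2)² = 180.86²; (x − 34.8)² + (y − 43.8)² = 48.12².
Subtracting the K equation from the L and M equations removes the quadratic terms:
-193.4 x − 240.6 y = -31561.55
28.4 x − 94.6 y = -4681.11
Solving the 2×2 system: x ≈ 74.0, y ≈ 71.7 km.
Check against K (with the unrounded x, y): √((x − 20.6)²+(y − 91.1)²) = 56.81 ≈ 56.82 km. ✓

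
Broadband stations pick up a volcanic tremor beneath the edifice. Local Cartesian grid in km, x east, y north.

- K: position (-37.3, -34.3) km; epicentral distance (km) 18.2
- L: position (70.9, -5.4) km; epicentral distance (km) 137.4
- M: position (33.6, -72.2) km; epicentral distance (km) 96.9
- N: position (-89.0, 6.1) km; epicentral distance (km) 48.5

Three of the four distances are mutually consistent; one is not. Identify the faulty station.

Solve using three stations at a time. Using K, M, N (subtract circle equations pairwise → linear system) gives (x, y) ≈ (-47.4, -19.0).
Distances from that point to each station vs reported:
  K: calculated 18.4 vs reported 18.2 → residual 0.2 km
  L: calculated 119.1 vs reported 137.4 → residual 18.3 km
  M: calculated 96.9 vs reported 96.9 → residual 0.0 km
  N: calculated 48.6 vs reported 48.5 → residual 0.1 km
K, M, N are mutually consistent (residuals ≈ 0); L is off by 18.3 km.

L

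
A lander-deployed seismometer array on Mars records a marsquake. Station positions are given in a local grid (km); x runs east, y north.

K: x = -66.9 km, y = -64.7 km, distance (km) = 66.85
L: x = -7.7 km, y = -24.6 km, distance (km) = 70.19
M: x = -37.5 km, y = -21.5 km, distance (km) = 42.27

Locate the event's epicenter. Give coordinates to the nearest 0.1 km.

x ≈ -72.7 km, y ≈ 1.9 km

Circle about each station: (x + 66.9)² + (y + 64.7)² = 66.85²; (x + 7.7)² + (y + 24.6)² = 70.19²; (x + 37.5)² + (y + 21.5)² = 42.27².
Subtracting pairs of circle equations eliminates x²+y² and gives linear equations (the radical axes):
118.4 x + 80.2 y = -8454.96
58.8 x + 86.4 y = -4111.03
Solving the 2×2 system: x ≈ -72.7, y ≈ 1.9 km.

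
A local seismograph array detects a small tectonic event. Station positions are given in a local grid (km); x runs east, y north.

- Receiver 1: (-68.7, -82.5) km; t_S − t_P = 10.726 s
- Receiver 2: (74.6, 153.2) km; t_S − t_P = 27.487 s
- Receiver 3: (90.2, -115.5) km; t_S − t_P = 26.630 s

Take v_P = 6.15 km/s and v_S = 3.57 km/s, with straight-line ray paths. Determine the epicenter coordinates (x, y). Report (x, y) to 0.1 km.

Distance from S−P lag: d = Δt · v_P v_S / (v_P − v_S) = Δt · (6.15·3.57)/(6.15−3.57) ≈ 8.5099·Δt.
So d_Receiver 1 = 91.28, d_Receiver 2 = 233.91, d_Receiver 3 = 226.62 km.
Circle about each station: (x + 68.7)² + (y + 82.5)² = 91.28²; (x − 74.6)² + (y − 153.2)² = 233.91²; (x − 90.2)² + (y + 115.5)² = 226.62².
Subtracting the Receiver 1 equation from the Receiver 2 and Receiver 3 equations removes the quadratic terms:
286.6 x + 471.4 y = -28872.39
317.8 x − 66.0 y = -33074.24
Solving the 2×2 system: x ≈ -103.7, y ≈ 1.8 km.

(-103.7, 1.8)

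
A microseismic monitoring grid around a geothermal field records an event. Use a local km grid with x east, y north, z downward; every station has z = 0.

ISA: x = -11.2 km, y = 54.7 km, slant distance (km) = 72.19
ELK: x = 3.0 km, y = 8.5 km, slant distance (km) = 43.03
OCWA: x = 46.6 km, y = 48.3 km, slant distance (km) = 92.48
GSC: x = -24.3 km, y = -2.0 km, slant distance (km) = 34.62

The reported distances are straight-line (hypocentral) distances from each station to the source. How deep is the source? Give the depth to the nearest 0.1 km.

Each station gives a sphere (x−x_i)² + (y−y_i)² + z² = d_i² (stations at z=0).
Subtracting the ISA sphere from ELK and OCWA: z² cancels, leaving linear equations in x and y:
28.4 x − 92.4 y = 323.54
115.6 x − 12.8 y = -1954.23
Solving: x ≈ -17.902, y ≈ -9.004 km (keep extra digits for the depth step; rounded: -17.9, -9.0).
Then from the ISA sphere: z² = 72.19² − (x + 11.2)² − (y − 54.7)² with x = -17.902, y = -9.004, so z ≈ 33.291 ≈ 33.3 km.
Check against GSC (with the unrounded solution): distance 34.62 ≈ 34.62 km. ✓

z ≈ 33.3 km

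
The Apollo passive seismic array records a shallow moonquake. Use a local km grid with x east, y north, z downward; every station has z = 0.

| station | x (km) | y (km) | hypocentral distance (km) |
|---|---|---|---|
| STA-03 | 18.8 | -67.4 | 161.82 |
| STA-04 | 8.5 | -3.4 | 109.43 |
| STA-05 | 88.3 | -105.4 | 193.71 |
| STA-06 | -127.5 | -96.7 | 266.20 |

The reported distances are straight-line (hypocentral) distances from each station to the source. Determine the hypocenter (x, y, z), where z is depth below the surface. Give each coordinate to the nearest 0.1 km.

Each station gives a sphere (x−x_i)² + (y−y_i)² + z² = d_i² (stations at z=0).
Subtracting the STA-03 sphere from STA-04 and STA-05: z² cancels, leaving linear equations in x and y:
-20.6 x + 128.0 y = 9398.40
139.0 x − 76.0 y = 2672.00
Solving: x ≈ 65.097, y ≈ 83.902 km (keep extra digits for the depth step; rounded: 65.1, 83.9).
Then from the STA-03 sphere: z² = 161.82² − (x − 18.8)² − (y + 67.4)² with x = 65.097, y = 83.902, so z ≈ 33.912 ≈ 33.9 km.
Check against STA-06 (with the unrounded solution): distance 266.20 ≈ 266.20 km. ✓

(65.1, 83.9, 33.9)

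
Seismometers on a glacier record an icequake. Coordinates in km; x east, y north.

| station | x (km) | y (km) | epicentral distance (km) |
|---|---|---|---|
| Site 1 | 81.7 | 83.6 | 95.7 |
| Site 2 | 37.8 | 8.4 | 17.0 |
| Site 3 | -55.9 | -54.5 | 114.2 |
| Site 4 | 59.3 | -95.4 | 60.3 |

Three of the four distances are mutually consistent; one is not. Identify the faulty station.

Site 4

Solve using three stations at a time. Using Site 1, Site 2, Site 3 (subtract circle equations pairwise → linear system) gives (x, y) ≈ (47.4, -5.8).
Distances from that point to each station vs reported:
  Site 1: calculated 95.7 vs reported 95.7 → residual 0.0 km
  Site 2: calculated 17.1 vs reported 17.0 → residual 0.1 km
  Site 3: calculated 114.2 vs reported 114.2 → residual 0.0 km
  Site 4: calculated 90.4 vs reported 60.3 → residual 30.1 km
Site 1, Site 2, Site 3 are mutually consistent (residuals ≈ 0); Site 4 is off by 30.1 km.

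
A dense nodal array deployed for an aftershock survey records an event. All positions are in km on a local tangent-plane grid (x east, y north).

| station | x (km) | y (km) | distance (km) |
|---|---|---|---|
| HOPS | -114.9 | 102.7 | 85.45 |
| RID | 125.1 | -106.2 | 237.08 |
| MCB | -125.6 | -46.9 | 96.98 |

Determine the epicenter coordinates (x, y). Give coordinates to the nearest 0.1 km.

x ≈ -68.1 km, y ≈ 31.2 km

Circle about each station: (x + 114.9)² + (y − 102.7)² = 85.45²; (x − 125.1)² + (y + 106.2)² = 237.08²; (x + 125.6)² + (y + 46.9)² = 96.98².
Subtracting the HOPS equation from the RID and MCB equations removes the quadratic terms:
480.0 x − 417.8 y = -45726.07
-21.4 x − 299.2 y = -7877.75
Solving the 2×2 system: x ≈ -68.1, y ≈ 31.2 km.
Check against HOPS (with the unrounded x, y): √((x + 114.9)²+(y − 102.7)²) = 85.45 ≈ 85.45 km. ✓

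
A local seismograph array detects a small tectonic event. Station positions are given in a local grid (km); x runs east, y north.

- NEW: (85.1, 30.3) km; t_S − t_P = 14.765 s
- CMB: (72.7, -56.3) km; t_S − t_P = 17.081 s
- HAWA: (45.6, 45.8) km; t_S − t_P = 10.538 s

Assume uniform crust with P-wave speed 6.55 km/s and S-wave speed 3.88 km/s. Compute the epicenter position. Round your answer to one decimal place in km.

Distance from S−P lag: d = Δt · v_P v_S / (v_P − v_S) = Δt · (6.55·3.88)/(6.55−3.88) ≈ 9.5184·Δt.
So d_NEW = 140.54, d_CMB = 162.58, d_HAWA = 100.30 km.
Circle about each station: (x − 85.1)² + (y − 30.3)² = 140.54²; (x − 72.7)² + (y + 56.3)² = 162.58²; (x − 45.6)² + (y − 45.8)² = 100.30².
Subtracting pairs of circle equations eliminates x²+y² and gives linear equations (the radical axes):
-24.8 x − 173.2 y = -6385.88
-79.0 x + 31.0 y = 5708.30
Solving the 2×2 system: x ≈ -54.7, y ≈ 44.7 km.

(-54.7, 44.7)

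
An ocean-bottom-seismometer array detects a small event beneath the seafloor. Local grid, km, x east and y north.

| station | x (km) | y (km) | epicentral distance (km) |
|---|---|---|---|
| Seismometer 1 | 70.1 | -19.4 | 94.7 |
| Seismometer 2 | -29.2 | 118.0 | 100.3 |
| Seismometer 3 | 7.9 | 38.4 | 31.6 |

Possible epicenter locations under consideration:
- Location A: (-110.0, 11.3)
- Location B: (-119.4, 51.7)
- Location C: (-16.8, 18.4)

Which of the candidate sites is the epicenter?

For each candidate, compare |candidate − station| to the reported distance:
Location A: residuals Seismometer 1 88.0, Seismometer 2 33.5, Seismometer 3 89.4 → max 89.4 km
Location B: residuals Seismometer 1 107.7, Seismometer 2 11.6, Seismometer 3 96.4 → max 107.7 km
Location C: residuals Seismometer 1 0.1, Seismometer 2 0.1, Seismometer 3 0.2 → max 0.2 km
Only Location C has all residuals ≈ 0.

Location C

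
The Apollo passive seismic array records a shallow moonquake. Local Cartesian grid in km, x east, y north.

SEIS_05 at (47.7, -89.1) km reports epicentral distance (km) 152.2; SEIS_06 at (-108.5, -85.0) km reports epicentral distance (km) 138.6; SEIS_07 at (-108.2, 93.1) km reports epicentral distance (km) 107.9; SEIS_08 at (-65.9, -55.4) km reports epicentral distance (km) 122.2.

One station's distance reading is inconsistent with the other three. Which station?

SEIS_06

Solve using three stations at a time. Using SEIS_05, SEIS_07, SEIS_08 (subtract circle equations pairwise → linear system) gives (x, y) ≈ (-8.4, 52.3).
Distances from that point to each station vs reported:
  SEIS_05: calculated 152.1 vs reported 152.2 → residual 0.1 km
  SEIS_06: calculated 170.0 vs reported 138.6 → residual 31.4 km
  SEIS_07: calculated 107.8 vs reported 107.9 → residual 0.1 km
  SEIS_08: calculated 122.1 vs reported 122.2 → residual 0.1 km
SEIS_05, SEIS_07, SEIS_08 are mutually consistent (residuals ≈ 0); SEIS_06 is off by 31.4 km.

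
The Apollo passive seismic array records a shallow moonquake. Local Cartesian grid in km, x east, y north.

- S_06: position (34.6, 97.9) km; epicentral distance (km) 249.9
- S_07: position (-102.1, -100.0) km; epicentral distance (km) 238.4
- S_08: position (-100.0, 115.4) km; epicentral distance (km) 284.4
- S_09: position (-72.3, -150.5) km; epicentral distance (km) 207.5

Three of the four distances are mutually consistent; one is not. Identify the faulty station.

Solve using three stations at a time. Using S_06, S_07, S_09 (subtract circle equations pairwise → linear system) gives (x, y) ≈ (134.0, -131.1).
Distances from that point to each station vs reported:
  S_06: calculated 249.7 vs reported 249.9 → residual 0.2 km
  S_07: calculated 238.2 vs reported 238.4 → residual 0.2 km
  S_08: calculated 339.9 vs reported 284.4 → residual 55.5 km
  S_09: calculated 207.2 vs reported 207.5 → residual 0.3 km
S_06, S_07, S_09 are mutually consistent (residuals ≈ 0); S_08 is off by 55.5 km.

S_08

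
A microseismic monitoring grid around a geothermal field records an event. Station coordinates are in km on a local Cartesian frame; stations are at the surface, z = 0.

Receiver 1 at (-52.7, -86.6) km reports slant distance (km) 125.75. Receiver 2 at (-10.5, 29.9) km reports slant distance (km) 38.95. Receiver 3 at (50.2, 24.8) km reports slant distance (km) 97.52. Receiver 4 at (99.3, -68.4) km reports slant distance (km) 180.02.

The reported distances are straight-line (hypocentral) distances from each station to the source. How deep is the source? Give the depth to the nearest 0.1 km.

16.0 km

Each station gives a sphere (x−x_i)² + (y−y_i)² + z² = d_i² (stations at z=0).
Subtracting the Receiver 1 sphere from Receiver 2 and Receiver 3: z² cancels, leaving linear equations in x and y:
84.4 x + 233.0 y = 5023.37
205.8 x + 222.8 y = -838.86
Solving: x ≈ -45.104, y ≈ 37.898 km (keep extra digits for the depth step; rounded: -45.1, 37.9).
Then from the Receiver 1 sphere: z² = 125.75² − (x + 52.7)² − (y + 86.6)² with x = -45.104, y = 37.898, so z ≈ 15.988 ≈ 16.0 km.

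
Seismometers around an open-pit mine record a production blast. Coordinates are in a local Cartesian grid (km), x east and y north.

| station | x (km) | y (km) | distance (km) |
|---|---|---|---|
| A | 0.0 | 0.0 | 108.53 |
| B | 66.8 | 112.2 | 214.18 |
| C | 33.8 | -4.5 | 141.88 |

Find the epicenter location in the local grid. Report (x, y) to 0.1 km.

Circle about each station: x² + y² = 108.53²; (x − 66.8)² + (y − 112.2)² = 214.18²; (x − 33.8)² + (y + 4.5)² = 141.88².
Subtracting pairs of circle equations eliminates x²+y² and gives linear equations (the radical axes):
133.6 x + 224.4 y = -17043.23
67.6 x − 9.0 y = -7188.48
Solving the 2×2 system: x ≈ -107.9, y ≈ -11.7 km.

-107.9 km east, -11.7 km north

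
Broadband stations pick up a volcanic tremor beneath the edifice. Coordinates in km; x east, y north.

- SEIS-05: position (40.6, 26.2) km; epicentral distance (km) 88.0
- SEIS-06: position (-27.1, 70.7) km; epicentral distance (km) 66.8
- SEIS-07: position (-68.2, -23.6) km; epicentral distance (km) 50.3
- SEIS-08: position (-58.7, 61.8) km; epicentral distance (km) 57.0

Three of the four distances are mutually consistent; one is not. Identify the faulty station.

Solve using three stations at a time. Using SEIS-05, SEIS-06, SEIS-08 (subtract circle equations pairwise → linear system) gives (x, y) ≈ (-45.2, 6.3).
Distances from that point to each station vs reported:
  SEIS-05: calculated 88.1 vs reported 88.0 → residual 0.1 km
  SEIS-06: calculated 66.9 vs reported 66.8 → residual 0.1 km
  SEIS-07: calculated 37.7 vs reported 50.3 → residual 12.6 km
  SEIS-08: calculated 57.1 vs reported 57.0 → residual 0.1 km
SEIS-05, SEIS-06, SEIS-08 are mutually consistent (residuals ≈ 0); SEIS-07 is off by 12.6 km.

SEIS-07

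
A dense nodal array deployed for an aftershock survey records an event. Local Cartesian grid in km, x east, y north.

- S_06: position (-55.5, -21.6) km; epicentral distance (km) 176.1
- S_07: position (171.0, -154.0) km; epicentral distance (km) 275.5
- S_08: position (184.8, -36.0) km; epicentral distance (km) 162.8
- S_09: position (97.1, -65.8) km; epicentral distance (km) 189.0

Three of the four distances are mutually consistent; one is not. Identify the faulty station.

Solve using three stations at a time. Using S_07, S_08, S_09 (subtract circle equations pairwise → linear system) gives (x, y) ≈ (135.7, 119.2).
Distances from that point to each station vs reported:
  S_06: calculated 237.5 vs reported 176.1 → residual 61.4 km
  S_07: calculated 275.5 vs reported 275.5 → residual 0.0 km
  S_08: calculated 162.8 vs reported 162.8 → residual 0.0 km
  S_09: calculated 189.0 vs reported 189.0 → residual 0.0 km
S_07, S_08, S_09 are mutually consistent (residuals ≈ 0); S_06 is off by 61.4 km.

S_06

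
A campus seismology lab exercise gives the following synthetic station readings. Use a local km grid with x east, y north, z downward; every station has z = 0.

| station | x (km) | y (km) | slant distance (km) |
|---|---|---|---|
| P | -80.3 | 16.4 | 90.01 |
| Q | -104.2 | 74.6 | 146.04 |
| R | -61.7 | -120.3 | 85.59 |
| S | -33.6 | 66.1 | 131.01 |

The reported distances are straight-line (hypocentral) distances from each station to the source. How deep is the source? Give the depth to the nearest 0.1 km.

Each station gives a sphere (x−x_i)² + (y−y_i)² + z² = d_i² (stations at z=0).
Subtracting the P sphere from Q and R: z² cancels, leaving linear equations in x and y:
-47.8 x + 116.4 y = -3520.13
37.2 x − 273.4 y = 12338.08
Solving: x ≈ -54.214, y ≈ -52.505 km (keep extra digits for the depth step; rounded: -54.2, -52.5).
Then from the P sphere: z² = 90.01² − (x + 80.3)² − (y − 16.4)² with x = -54.214, y = -52.505, so z ≈ 51.705 ≈ 51.7 km.

51.7 km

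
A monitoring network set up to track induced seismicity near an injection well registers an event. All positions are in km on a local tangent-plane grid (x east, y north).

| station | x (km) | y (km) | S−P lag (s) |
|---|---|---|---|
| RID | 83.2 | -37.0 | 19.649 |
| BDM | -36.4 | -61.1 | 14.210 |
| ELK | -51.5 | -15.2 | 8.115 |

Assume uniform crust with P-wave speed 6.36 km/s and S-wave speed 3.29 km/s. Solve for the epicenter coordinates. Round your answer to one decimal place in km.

(-29.4, 35.5)

Distance from S−P lag: d = Δt · v_P v_S / (v_P − v_S) = Δt · (6.36·3.29)/(6.36−3.29) ≈ 6.8158·Δt.
So d_RID = 133.92, d_BDM = 96.85, d_ELK = 55.31 km.
Circle about each station: (x − 83.2)² + (y + 37.0)² = 133.92²; (x + 36.4)² + (y + 61.1)² = 96.85²; (x + 51.5)² + (y + 15.2)² = 55.31².
Subtracting pairs of circle equations eliminates x²+y² and gives linear equations (the radical axes):
-239.2 x − 48.2 y = 5321.57
-269.4 x + 43.6 y = 9467.42
Solving the 2×2 system: x ≈ -29.4, y ≈ 35.5 km.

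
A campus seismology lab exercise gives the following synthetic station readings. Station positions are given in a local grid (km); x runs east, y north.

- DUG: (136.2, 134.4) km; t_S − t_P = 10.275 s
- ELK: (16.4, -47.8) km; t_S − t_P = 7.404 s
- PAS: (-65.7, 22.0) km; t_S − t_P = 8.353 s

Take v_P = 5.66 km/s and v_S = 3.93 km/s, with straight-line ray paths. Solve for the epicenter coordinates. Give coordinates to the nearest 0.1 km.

Distance from S−P lag: d = Δt · v_P v_S / (v_P − v_S) = Δt · (5.66·3.93)/(5.66−3.93) ≈ 12.8577·Δt.
So d_DUG = 132.11, d_ELK = 95.20, d_PAS = 107.40 km.
Circle about each station: (x − 136.2)² + (y − 134.4)² = 132.11²; (x − 16.4)² + (y + 47.8)² = 95.20²; (x + 65.7)² + (y − 22.0)² = 107.40².
Subtracting the DUG equation from the ELK and PAS equations removes the quadratic terms:
-239.6 x − 364.4 y = -25669.99
-403.8 x − 224.8 y = -25895.02
Solving the 2×2 system: x ≈ 39.3, y ≈ 44.6 km.

39.3 km east, 44.6 km north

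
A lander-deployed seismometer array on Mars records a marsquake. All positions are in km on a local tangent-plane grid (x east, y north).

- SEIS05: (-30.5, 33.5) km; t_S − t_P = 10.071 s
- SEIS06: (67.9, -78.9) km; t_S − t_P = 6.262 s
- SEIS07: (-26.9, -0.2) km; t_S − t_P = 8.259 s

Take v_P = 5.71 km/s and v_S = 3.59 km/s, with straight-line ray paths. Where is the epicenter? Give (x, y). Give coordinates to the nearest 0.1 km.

(50.2, -21.0)

Distance from S−P lag: d = Δt · v_P v_S / (v_P − v_S) = Δt · (5.71·3.59)/(5.71−3.59) ≈ 9.6693·Δt.
So d_SEIS05 = 97.38, d_SEIS06 = 60.55, d_SEIS07 = 79.86 km.
Circle about each station: (x + 30.5)² + (y − 33.5)² = 97.38²; (x − 67.9)² + (y + 78.9)² = 60.55²; (x + 26.9)² + (y + 0.2)² = 79.86².
Subtracting the SEIS05 equation from the SEIS06 and SEIS07 equations removes the quadratic terms:
196.8 x − 224.8 y = 14599.68
7.2 x − 67.4 y = 1776.39
Solving the 2×2 system: x ≈ 50.2, y ≈ -21.0 km.
Check against SEIS05 (with the unrounded x, y): √((x + 30.5)²+(y − 33.5)²) = 97.38 ≈ 97.38 km. ✓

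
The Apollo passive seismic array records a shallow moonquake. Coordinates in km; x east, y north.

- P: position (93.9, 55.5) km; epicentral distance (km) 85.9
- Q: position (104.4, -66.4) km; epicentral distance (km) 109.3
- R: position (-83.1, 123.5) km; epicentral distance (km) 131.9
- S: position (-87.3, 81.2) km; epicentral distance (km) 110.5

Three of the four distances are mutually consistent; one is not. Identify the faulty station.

Q

Solve using three stations at a time. Using P, R, S (subtract circle equations pairwise → linear system) gives (x, y) ≈ (11.4, 31.4).
Distances from that point to each station vs reported:
  P: calculated 85.9 vs reported 85.9 → residual 0.0 km
  Q: calculated 135.0 vs reported 109.3 → residual 25.7 km
  R: calculated 131.9 vs reported 131.9 → residual 0.0 km
  S: calculated 110.5 vs reported 110.5 → residual 0.0 km
P, R, S are mutually consistent (residuals ≈ 0); Q is off by 25.7 km.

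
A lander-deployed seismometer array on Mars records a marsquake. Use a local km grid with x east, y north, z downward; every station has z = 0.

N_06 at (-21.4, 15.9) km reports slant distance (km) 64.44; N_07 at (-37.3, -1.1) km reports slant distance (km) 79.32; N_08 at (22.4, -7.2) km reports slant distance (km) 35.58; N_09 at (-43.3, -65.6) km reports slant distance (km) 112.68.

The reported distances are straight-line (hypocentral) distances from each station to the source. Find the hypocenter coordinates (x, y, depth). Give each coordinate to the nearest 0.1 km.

Each station gives a sphere (x−x_i)² + (y−y_i)² + z² = d_i² (stations at z=0).
Subtracting the N_06 sphere from N_07 and N_08: z² cancels, leaving linear equations in x and y:
-31.8 x − 34.0 y = -1457.42
87.6 x − 46.2 y = 2729.41
Solving: x ≈ 36.005, y ≈ 9.190 km (keep extra digits for the depth step; rounded: 36.0, 9.2).
Then from the N_06 sphere: z² = 64.44² − (x + 21.4)² − (y − 15.9)² with x = 36.005, y = 9.190, so z ≈ 28.498 ≈ 28.5 km.
Check against N_09 (with the unrounded solution): distance 112.67 ≈ 112.68 km. ✓

(36.0, 9.2, 28.5)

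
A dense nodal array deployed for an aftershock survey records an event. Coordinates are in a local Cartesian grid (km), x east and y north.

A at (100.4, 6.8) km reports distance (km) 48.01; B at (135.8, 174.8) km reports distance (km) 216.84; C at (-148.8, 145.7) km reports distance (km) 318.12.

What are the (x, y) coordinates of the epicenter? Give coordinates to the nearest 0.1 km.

x ≈ 109.2 km, y ≈ -40.4 km

Circle about each station: (x − 100.4)² + (y − 6.8)² = 48.01²; (x − 135.8)² + (y − 174.8)² = 216.84²; (x + 148.8)² + (y − 145.7)² = 318.12².
Subtracting the A equation from the B and C equations removes the quadratic terms:
70.8 x + 336.0 y = -5844.35
-498.4 x + 277.8 y = -65651.84
Solving the 2×2 system: x ≈ 109.2, y ≈ -40.4 km.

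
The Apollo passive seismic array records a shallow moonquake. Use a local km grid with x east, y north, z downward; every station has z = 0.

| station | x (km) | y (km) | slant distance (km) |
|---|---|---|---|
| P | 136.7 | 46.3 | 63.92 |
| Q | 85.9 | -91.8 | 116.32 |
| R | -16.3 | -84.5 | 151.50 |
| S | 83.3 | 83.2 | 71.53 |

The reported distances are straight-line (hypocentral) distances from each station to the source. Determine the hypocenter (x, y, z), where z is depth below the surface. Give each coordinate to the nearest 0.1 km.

Each station gives a sphere (x−x_i)² + (y−y_i)² + z² = d_i² (stations at z=0).
Subtracting the P sphere from Q and R: z² cancels, leaving linear equations in x and y:
-101.6 x − 276.2 y = -14469.11
-306.0 x − 261.6 y = -32291.12
Solving: x ≈ 88.606, y ≈ 19.793 km (keep extra digits for the depth step; rounded: 88.6, 19.8).
Then from the P sphere: z² = 63.92² − (x − 136.7)² − (y − 46.3)² with x = 88.606, y = 19.793, so z ≈ 32.713 ≈ 32.7 km.

(88.6, 19.8, 32.7)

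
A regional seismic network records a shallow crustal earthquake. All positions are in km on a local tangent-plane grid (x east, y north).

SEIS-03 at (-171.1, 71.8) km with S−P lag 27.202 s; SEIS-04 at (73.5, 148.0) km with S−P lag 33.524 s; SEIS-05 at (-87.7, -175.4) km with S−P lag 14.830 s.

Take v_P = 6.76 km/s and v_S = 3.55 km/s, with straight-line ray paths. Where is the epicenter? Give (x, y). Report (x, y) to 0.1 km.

Distance from S−P lag: d = Δt · v_P v_S / (v_P − v_S) = Δt · (6.76·3.55)/(6.76−3.55) ≈ 7.4760·Δt.
So d_SEIS-03 = 203.36, d_SEIS-04 = 250.63, d_SEIS-05 = 110.87 km.
Circle about each station: (x + 171.1)² + (y − 71.8)² = 203.36²; (x − 73.5)² + (y − 148.0)² = 250.63²; (x + 87.7)² + (y + 175.4)² = 110.87².
Subtracting the SEIS-03 equation from the SEIS-04 and SEIS-05 equations removes the quadratic terms:
489.2 x + 152.4 y = -28584.31
166.8 x − 494.4 y = 33089.13
Solving the 2×2 system: x ≈ -34.0, y ≈ -78.4 km.
Check against SEIS-03 (with the unrounded x, y): √((x + 171.1)²+(y − 71.8)²) = 203.36 ≈ 203.36 km. ✓

(-34.0, -78.4)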